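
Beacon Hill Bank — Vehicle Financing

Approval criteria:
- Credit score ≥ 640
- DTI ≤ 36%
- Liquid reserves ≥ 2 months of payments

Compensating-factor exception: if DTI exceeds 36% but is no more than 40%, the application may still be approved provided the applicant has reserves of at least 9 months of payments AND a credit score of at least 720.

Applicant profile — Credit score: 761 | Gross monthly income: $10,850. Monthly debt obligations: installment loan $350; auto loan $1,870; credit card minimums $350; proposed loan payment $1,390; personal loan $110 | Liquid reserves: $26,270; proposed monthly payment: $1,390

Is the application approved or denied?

Approved

Credit score 761 ≥ 640 (meets base)
Total debts = (350 + 1,870 + 350 + 1,390 + 110) = 4,070. DTI: 4,070 ÷ 10,850 = 37.5%, over the 36% base limit.
Reserves: 26,270 ÷ 1,390 = 18.9 months (meets 2-month minimum)
DTI 37.5% is within the 36%–40% exception band; checking compensating factors.
Reserves 18.9 ≥ 9 months; credit score 761 ≥ 720.
Both override conditions satisfied; DTI exception granted.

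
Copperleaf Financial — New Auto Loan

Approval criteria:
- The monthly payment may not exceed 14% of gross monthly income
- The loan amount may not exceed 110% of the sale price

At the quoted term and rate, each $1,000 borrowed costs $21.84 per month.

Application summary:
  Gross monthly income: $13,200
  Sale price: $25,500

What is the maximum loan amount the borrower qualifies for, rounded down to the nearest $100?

$28,000

Payment cap: 14% × $13,200 = $1,848/month.
At $21.84 per $1,000, that supports 1,848/21.84 × 1,000 ≈ $84,615 → $84,600.
LTV cap: 110% × $25,500 = $28,050 → $28,000.
Binding constraint: loan-to-value.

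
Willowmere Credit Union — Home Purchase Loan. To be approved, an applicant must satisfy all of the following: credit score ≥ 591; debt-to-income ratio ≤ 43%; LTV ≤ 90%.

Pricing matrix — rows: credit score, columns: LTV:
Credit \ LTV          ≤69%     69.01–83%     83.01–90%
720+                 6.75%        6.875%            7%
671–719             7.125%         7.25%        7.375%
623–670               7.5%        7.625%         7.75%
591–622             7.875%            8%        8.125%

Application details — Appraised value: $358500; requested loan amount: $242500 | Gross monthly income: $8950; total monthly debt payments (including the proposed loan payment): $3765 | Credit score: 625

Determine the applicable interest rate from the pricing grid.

7.5%

Credit score 625 ≥ 591; Debt-to-income = 3,765/8,950 = 42.1% — meets 43% limit
LTV: 242,500 ÷ 358,500 = 67.6%, within 90% cap
Row: 625 falls in 623–670. Column: 67.6% falls in ≤69%. Rate = 7.5%.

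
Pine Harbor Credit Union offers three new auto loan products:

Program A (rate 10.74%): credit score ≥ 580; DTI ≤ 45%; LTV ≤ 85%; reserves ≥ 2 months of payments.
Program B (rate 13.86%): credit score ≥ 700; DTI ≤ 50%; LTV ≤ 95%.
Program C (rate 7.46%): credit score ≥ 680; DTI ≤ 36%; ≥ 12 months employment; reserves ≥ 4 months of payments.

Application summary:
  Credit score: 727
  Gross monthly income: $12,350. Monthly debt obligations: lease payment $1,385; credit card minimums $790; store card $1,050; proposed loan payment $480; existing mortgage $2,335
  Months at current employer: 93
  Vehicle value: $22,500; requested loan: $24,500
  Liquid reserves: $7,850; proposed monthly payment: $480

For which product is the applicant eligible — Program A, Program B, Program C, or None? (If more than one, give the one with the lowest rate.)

None

Total debts = (1,385 + 790 + 1,050 + 480 + 2,335) = 6,040; DTI = 6,040/12,350 = 48.9%.
LTV = 24,500/22,500 = 108.9%.
Reserves = 7,850/480 = 16.4 months.
Program A: score 727 ≥ 580; DTI 48.9% > 45%; LTV 108.9% > 85%; reserves 16.4 ≥ 2 mo → does not qualify.
Program B: score 727 ≥ 700; DTI 48.9% ≤ 50%; LTV 108.9% > 95% → does not qualify.
Program C: score 727 ≥ 680; DTI 48.9% > 36%; employment 93 ≥ 12 mo; reserves 16.4 ≥ 4 mo → does not qualify.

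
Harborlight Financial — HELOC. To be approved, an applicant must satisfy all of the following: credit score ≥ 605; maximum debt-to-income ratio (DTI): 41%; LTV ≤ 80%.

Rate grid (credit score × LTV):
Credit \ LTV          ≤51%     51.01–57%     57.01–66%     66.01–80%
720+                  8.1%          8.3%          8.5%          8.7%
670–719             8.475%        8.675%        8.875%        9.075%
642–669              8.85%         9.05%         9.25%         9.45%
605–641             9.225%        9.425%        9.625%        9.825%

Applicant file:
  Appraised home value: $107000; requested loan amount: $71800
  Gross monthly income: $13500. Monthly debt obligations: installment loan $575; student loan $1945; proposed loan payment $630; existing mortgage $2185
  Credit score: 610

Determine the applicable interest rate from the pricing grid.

9.825%

Credit score 610 ≥ 605; Total monthly debts = (575 + 1,945 + 630 + 2,185) = 5,335. DTI = 5,335/13,500 = 39.5% ≤ 41%
Loan-to-value = 71,800/107,000 = 67.1% — pass (80% max)
Row: 610 falls in 605–641. Column: 67.1% falls in 66.01–80%. Rate = 9.825%.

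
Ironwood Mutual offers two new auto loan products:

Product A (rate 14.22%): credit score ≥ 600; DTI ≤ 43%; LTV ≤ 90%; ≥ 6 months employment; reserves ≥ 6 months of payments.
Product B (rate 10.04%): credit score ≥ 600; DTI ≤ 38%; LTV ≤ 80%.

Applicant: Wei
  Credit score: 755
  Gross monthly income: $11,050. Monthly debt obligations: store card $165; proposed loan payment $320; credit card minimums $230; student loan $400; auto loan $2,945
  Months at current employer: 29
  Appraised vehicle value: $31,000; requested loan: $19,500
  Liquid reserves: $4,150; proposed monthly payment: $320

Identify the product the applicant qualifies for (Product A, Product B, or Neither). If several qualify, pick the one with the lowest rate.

Product B

Total debts = (165 + 320 + 230 + 400 + 2,945) = 4,060; DTI = 4,060/11,050 = 36.7%.
LTV = 19,500/31,000 = 62.9%.
Reserves = 4,150/320 = 13.0 months.
Product A: score 755 ≥ 600; DTI 36.7% ≤ 43%; LTV 62.9% ≤ 90%; employment 29 ≥ 6 mo; reserves 13.0 ≥ 6 mo → qualifies.
Product B: score 755 ≥ 600; DTI 36.7% ≤ 38%; LTV 62.9% ≤ 80% → qualifies.
Qualifying: Product A, Product B. Lowest rate is 10.04% → Product B.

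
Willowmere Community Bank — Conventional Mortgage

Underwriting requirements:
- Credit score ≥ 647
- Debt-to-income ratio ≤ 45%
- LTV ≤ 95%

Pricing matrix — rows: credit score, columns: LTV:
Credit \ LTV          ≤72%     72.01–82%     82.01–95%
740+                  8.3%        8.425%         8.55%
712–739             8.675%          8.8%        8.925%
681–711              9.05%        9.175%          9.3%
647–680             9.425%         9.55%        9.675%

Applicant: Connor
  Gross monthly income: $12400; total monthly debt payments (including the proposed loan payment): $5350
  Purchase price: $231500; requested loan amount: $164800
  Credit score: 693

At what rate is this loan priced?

Credit score 693 ≥ 647; DTI: 5,350 ÷ 12,400 = 43.1%, within the 45% cap
LTV = 164,800/231,500 = 71.2% ≤ 95%
Row: 693 falls in 681–711. Column: 71.2% falls in ≤72%. Rate = 9.05%.

9.05%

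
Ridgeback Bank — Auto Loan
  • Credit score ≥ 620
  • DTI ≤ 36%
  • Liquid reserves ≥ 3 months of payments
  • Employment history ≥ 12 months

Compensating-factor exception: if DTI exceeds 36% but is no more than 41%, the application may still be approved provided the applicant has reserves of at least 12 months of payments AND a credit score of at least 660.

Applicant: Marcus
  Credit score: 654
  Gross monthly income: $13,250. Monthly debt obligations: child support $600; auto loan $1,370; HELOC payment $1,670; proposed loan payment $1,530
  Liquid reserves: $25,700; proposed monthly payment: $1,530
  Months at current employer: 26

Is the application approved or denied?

Credit score 654 ≥ 620 (meets base)
Total debts = (600 + 1,370 + 1,670 + 1,530) = 5,170. DTI: 5,170 ÷ 13,250 = 39%, over the 36% base limit.
Liquid reserves cover 25,700/1,530 = 16.8 months — ≥ 3 required
Employment 26 ≥ 12 months
39% falls in the override range (36%–41%), so the compensating-factor test applies.
Override check — reserves: 16.8 mo (ok); score: 654 (below 660).
Compensating-factor requirement not fully met.

Denied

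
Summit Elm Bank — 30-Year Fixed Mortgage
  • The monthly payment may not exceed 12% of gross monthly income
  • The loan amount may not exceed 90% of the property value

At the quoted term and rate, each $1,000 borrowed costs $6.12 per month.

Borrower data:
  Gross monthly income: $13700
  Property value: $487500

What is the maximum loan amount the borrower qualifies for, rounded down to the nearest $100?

$268,600

Payment cap: 12% × $13,700 = $1,644/month.
At $6.12 per $1,000, that supports 1,644/6.12 × 1,000 ≈ $268,627 → $268,600.
LTV cap: 90% × $487,500 = $438,750 → $438,700.
Binding constraint: payment-to-income.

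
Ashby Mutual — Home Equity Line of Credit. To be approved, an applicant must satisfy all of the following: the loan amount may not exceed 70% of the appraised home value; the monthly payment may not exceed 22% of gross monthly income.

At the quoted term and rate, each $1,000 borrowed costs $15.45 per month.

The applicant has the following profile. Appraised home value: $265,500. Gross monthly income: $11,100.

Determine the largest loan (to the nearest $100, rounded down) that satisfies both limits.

$158,000

Payment cap: 22% × $11,100 = $2,442/month.
At $15.45 per $1,000, that supports 2,442/15.45 × 1,000 ≈ $158,058 → $158,000.
LTV cap: 70% × $265,500 = $185,850 → $185,800.
Binding constraint: payment-to-income.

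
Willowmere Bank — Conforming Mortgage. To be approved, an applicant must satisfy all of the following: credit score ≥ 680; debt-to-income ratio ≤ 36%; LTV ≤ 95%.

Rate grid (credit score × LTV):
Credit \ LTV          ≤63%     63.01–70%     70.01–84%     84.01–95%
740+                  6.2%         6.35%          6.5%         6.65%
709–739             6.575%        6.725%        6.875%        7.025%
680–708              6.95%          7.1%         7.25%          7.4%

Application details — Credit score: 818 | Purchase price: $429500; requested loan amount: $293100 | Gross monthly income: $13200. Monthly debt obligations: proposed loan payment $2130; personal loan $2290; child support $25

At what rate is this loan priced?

Credit score 818 ≥ 680; Total monthly debts = (2,130 + 2,290 + 25) = 4,445. Debt-to-income = 4,445/13,200 = 33.7% — meets 36% limit
Loan-to-value = 293,100/429,500 = 68.2% — pass (95% max)
Row: 818 falls in 740+. Column: 68.2% falls in 63.01–70%. Rate = 6.35%.

6.35%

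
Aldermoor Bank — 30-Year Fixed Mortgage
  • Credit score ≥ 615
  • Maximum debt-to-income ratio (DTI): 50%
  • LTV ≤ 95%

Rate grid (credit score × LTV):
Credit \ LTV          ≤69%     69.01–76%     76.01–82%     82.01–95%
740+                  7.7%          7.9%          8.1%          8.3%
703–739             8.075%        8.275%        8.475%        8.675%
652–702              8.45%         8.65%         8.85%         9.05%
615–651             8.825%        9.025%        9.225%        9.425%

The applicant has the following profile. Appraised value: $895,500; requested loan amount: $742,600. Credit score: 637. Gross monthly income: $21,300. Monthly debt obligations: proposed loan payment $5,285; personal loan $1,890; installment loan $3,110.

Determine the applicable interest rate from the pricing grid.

Credit score 637 ≥ 615; Total monthly debts = (5,285 + 1,890 + 3,110) = 10,285. Debt-to-income = 10,285/21,300 = 48.3% — meets 50% limit
LTV = 742,600/895,500 = 82.9% ≤ 95%
Score 637 is in the 615–651 band; LTV 82.9% is in the 82.01–95% band → 9.425%.

9.425%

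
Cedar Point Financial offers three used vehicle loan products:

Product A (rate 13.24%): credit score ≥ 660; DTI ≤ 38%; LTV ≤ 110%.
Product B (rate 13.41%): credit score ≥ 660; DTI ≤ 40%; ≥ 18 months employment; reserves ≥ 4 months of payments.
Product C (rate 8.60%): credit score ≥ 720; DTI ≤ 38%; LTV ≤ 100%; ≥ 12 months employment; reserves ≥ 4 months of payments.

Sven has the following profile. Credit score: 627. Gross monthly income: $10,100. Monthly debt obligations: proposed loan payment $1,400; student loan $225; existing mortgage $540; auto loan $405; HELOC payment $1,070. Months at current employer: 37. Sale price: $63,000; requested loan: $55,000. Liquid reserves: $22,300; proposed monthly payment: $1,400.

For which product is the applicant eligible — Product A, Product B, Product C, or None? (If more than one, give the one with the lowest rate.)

Total debts = (1,400 + 225 + 540 + 405 + 1,070) = 3,640; DTI = 3,640/10,100 = 36%.
LTV = 55,000/63,000 = 87.3%.
Reserves = 22,300/1,400 = 15.9 months.
Product A: score 627 < 660; DTI 36% ≤ 38%; LTV 87.3% ≤ 110% → does not qualify.
Product B: score 627 < 660; DTI 36% ≤ 40%; employment 37 ≥ 18 mo; reserves 15.9 ≥ 4 mo → does not qualify.
Product C: score 627 < 720; DTI 36% ≤ 38%; LTV 87.3% ≤ 100%; employment 37 ≥ 12 mo; reserves 15.9 ≥ 4 mo → does not qualify.

None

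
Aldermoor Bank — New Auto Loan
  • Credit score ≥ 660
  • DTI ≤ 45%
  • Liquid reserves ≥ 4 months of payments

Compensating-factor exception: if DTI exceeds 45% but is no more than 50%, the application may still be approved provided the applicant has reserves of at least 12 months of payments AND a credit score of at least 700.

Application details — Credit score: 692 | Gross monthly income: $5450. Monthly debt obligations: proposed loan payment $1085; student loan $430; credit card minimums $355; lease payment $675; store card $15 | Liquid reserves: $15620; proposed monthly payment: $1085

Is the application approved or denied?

Credit score 692 ≥ 660 (meets base)
Total debts = (1,085 + 430 + 355 + 675 + 15) = 2,560. DTI: 2,560 ÷ 5,450 = 47%, over the 45% base limit.
Liquid reserves cover 15,620/1,085 = 14.4 months — ≥ 4 required
47% falls in the override range (45%–50%), so the compensating-factor test applies.
Override check — reserves: 14.4 mo (ok); score: 692 (below 700).
Override conditions not both satisfied; exception does not apply.

Denied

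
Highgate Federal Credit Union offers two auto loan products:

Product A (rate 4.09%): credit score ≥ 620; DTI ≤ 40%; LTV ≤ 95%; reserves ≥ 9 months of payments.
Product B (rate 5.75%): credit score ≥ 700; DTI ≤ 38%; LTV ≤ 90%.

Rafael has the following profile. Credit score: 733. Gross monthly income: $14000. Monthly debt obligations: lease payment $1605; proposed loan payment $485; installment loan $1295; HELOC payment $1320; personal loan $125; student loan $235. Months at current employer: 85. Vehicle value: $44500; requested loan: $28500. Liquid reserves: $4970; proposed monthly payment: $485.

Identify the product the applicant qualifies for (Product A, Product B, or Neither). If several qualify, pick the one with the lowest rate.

Product A

Total debts = (1,605 + 485 + 1,295 + 1,320 + 125 + 235) = 5,065; DTI = 5,065/14,000 = 36.2%.
LTV = 28,500/44,500 = 64%.
Reserves = 4,970/485 = 10.2 months.
Product A: score 733 ≥ 620; DTI 36.2% ≤ 40%; LTV 64% ≤ 95%; reserves 10.2 ≥ 9 mo → qualifies.
Product B: score 733 ≥ 700; DTI 36.2% ≤ 38%; LTV 64% ≤ 90% → qualifies.
Qualifying: Product A, Product B. Lowest rate is 4.09% → Product A.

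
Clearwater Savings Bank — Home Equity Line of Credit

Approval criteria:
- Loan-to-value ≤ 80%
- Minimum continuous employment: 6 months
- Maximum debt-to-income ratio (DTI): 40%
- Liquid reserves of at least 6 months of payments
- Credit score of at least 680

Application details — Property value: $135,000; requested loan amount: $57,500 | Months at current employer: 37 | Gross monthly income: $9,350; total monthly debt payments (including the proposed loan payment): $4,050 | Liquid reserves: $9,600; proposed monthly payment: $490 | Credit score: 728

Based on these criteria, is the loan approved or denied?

LTV = 57,500/135,000 = 42.6% ≤ 80%
Employment 37 ≥ 6 months
DTI: 4,050 ÷ 9,350 = 43.3%, exceeds the 40% cap
Liquid reserves cover 9,600/490 = 19.6 months — ≥ 6 required
Credit score 728 ≥ 680 (meets)
Fails on DTI.

Denied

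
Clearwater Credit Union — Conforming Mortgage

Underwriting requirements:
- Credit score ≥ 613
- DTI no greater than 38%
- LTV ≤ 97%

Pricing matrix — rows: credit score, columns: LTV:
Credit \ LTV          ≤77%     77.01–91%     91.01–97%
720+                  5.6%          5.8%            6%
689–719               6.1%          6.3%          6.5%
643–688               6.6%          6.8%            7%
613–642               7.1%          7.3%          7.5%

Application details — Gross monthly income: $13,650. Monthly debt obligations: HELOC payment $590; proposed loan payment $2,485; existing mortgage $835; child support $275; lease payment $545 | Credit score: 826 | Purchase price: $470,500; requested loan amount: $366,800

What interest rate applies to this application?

5.8%

Credit score 826 ≥ 613; Total monthly debts = (590 + 2,485 + 835 + 275 + 545) = 4,730. DTI = 4,730/13,650 = 34.7% ≤ 38%
LTV: 366,800 ÷ 470,500 = 78%, within 97% cap
Score 826 is in the 720+ band; LTV 78% is in the 77.01–91% band → 5.8%.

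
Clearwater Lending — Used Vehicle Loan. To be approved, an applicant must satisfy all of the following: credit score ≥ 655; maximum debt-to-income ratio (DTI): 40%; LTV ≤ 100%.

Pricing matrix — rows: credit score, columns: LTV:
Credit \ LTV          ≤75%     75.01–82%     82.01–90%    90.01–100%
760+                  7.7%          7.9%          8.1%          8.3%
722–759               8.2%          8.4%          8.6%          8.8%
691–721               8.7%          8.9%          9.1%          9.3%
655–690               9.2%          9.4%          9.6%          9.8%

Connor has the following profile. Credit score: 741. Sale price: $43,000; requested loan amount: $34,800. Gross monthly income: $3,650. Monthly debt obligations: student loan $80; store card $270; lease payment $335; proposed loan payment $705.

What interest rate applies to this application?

8.4%

Credit score 741 ≥ 655; Total monthly debts = (80 + 270 + 335 + 705) = 1,390. DTI = 1,390/3,650 = 38.1% ≤ 40%
LTV = 34,800/43,000 = 80.9% ≤ 100%
Row: 741 falls in 722–759. Column: 80.9% falls in 75.01–82%. Rate = 8.4%.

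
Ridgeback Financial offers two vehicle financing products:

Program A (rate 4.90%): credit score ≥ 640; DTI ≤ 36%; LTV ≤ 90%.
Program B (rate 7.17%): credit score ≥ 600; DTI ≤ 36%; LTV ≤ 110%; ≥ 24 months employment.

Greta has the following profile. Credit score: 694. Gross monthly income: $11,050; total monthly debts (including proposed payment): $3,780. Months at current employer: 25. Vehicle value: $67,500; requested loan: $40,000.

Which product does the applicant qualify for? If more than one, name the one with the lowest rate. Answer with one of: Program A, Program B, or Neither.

Program A

DTI = 3,780/11,050 = 34.2%.
LTV = 40,000/67,500 = 59.3%.
Program A: score 694 ≥ 640; DTI 34.2% ≤ 36%; LTV 59.3% ≤ 90% → qualifies.
Program B: score 694 ≥ 600; DTI 34.2% ≤ 36%; LTV 59.3% ≤ 110%; employment 25 ≥ 24 mo → qualifies.
Qualifying: Program A, Program B. Lowest rate is 4.90% → Program A.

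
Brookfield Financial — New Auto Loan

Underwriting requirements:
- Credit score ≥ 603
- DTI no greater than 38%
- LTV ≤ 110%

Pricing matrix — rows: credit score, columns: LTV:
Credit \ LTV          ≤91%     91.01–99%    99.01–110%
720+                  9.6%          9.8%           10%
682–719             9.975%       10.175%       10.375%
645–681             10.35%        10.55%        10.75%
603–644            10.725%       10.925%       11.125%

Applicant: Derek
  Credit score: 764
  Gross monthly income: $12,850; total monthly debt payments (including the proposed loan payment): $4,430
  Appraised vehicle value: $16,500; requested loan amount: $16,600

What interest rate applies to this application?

Credit score 764 ≥ 603; DTI: 4,430 ÷ 12,850 = 34.5%, within the 38% cap
LTV = 16,600/16,500 = 100.6% ≤ 110%
Credit 764 → row 720+; LTV 100.6% → column 99.01–110%. Grid cell → 10%.

10%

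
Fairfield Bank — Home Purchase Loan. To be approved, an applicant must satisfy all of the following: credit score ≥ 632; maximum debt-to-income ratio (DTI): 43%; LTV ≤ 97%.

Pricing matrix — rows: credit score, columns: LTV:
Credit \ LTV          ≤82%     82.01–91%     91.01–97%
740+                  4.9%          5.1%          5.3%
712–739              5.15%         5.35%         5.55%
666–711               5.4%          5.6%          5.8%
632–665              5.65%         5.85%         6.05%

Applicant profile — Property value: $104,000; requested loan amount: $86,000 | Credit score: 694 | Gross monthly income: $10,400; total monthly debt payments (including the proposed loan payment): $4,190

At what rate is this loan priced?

5.6%

Credit score 694 ≥ 632; DTI: 4,190 ÷ 10,400 = 40.3%, within the 43% cap
LTV = 86,000/104,000 = 82.7% ≤ 97%
Credit 694 → row 666–711; LTV 82.7% → column 82.01–91%. Grid cell → 5.6%.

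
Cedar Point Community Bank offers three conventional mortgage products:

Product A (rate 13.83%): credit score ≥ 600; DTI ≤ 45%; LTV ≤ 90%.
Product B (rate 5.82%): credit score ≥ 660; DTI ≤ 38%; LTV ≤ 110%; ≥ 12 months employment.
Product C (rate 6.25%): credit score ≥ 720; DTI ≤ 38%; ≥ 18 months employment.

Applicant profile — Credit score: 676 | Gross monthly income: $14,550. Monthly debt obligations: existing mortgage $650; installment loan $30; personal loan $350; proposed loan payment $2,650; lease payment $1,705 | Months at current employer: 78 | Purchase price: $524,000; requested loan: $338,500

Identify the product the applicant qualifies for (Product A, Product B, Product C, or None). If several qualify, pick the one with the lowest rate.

Product B

Total debts = (650 + 30 + 350 + 2,650 + 1,705) = 5,385; DTI = 5,385/14,550 = 37%.
LTV = 338,500/524,000 = 64.6%.
Product A: score 676 ≥ 600; DTI 37% ≤ 45%; LTV 64.6% ≤ 90% → qualifies.
Product B: score 676 ≥ 660; DTI 37% ≤ 38%; LTV 64.6% ≤ 110%; employment 78 ≥ 12 mo → qualifies.
Product C: score 676 < 720; DTI 37% ≤ 38%; employment 78 ≥ 18 mo → does not qualify.
Qualifying: Product A, Product B. Lowest rate is 5.82% → Product B.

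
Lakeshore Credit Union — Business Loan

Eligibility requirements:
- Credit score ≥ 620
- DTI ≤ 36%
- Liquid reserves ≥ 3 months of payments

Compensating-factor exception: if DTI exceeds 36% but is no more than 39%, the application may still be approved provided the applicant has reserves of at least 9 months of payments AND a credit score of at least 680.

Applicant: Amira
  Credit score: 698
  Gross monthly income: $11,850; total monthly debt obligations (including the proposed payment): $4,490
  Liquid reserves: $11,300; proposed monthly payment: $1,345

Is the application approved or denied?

Credit score 698 ≥ 620 (meets base)
DTI = 4,490/11,850 = 37.9% > 36% — standard DTI limit exceeded.
Liquid reserves cover 11,300/1,345 = 8.4 months — ≥ 3 required
DTI 37.9% is within the 36%–39% exception band; checking compensating factors.
Reserves 8.4 < 9 months; credit score 698 ≥ 680.
Compensating-factor requirement not fully met.

Denied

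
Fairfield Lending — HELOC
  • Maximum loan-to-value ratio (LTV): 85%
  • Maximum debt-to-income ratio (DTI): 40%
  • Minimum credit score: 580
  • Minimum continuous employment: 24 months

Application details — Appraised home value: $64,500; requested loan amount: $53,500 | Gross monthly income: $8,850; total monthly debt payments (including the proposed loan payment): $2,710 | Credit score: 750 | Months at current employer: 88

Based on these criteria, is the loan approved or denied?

Approved

LTV = 53,500/64,500 = 82.9% ≤ 85%
DTI = 2,710/8,850 = 30.6% ≤ 40%
Credit score 750 ≥ 580 (meets)
Employment 88 ≥ 24 months
All criteria satisfied.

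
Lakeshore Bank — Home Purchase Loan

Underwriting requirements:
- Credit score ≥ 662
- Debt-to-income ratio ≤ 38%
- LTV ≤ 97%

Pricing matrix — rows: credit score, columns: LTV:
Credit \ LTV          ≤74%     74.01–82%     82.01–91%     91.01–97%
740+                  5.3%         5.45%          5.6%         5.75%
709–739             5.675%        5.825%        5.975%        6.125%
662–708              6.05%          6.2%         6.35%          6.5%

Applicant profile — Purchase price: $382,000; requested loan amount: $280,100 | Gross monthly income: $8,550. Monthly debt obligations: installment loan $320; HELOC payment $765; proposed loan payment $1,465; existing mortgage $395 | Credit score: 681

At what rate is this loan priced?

6.05%

Credit score 681 ≥ 662; Total monthly debts = (320 + 765 + 1,465 + 395) = 2,945. DTI: 2,945 ÷ 8,550 = 34.4%, within the 38% cap
LTV: 280,100 ÷ 382,000 = 73.3%, within 97% cap
Credit 681 → row 662–708; LTV 73.3% → column ≤74%. Grid cell → 6.05%.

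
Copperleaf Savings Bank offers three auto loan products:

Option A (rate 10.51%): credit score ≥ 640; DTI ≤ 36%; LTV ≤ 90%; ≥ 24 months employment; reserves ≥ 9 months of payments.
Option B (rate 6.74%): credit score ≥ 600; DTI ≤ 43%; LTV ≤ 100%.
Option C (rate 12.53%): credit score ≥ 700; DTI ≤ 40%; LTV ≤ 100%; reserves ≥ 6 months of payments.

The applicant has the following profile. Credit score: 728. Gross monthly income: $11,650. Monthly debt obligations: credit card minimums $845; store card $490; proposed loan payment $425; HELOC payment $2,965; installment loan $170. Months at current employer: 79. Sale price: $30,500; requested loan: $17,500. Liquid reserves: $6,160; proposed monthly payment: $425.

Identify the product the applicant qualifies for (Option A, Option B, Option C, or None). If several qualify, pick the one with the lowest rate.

Option B

Total debts = (845 + 490 + 425 + 2,965 + 170) = 4,895; DTI = 4,895/11,650 = 42%.
LTV = 17,500/30,500 = 57.4%.
Reserves = 6,160/425 = 14.5 months.
Option A: score 728 ≥ 640; DTI 42% > 36%; LTV 57.4% ≤ 90%; employment 79 ≥ 24 mo; reserves 14.5 ≥ 9 mo → does not qualify.
Option B: score 728 ≥ 600; DTI 42% ≤ 43%; LTV 57.4% ≤ 100% → qualifies.
Option C: score 728 ≥ 700; DTI 42% > 40%; LTV 57.4% ≤ 100%; reserves 14.5 ≥ 6 mo → does not qualify.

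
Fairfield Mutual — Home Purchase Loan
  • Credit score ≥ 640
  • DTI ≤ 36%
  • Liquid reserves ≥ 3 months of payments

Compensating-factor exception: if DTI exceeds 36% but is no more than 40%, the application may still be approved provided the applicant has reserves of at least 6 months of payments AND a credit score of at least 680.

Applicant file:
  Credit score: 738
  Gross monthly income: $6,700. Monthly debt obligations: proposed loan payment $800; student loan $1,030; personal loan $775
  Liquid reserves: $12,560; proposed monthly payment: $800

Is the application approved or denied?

Credit score 738 ≥ 640 (meets base)
Total debts = (800 + 1,030 + 775) = 2,605. DTI = 2,605/6,700 = 38.9% > 36% — standard DTI limit exceeded.
Liquid reserves cover 12,560/800 = 15.7 months — ≥ 3 required
38.9% falls in the override range (36%–40%), so the compensating-factor test applies.
Reserves 15.7 ≥ 6 months; credit score 738 ≥ 680.
Both override conditions satisfied; DTI exception granted.

Approved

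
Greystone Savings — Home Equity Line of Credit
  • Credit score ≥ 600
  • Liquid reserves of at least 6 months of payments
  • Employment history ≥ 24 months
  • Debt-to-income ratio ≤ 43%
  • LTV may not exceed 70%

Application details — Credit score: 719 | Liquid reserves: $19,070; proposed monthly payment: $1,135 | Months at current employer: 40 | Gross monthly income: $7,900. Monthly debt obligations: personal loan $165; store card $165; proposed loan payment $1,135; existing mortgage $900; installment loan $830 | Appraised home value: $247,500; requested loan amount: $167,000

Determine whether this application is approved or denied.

Credit score 719 ≥ 600 (meets)
Liquid reserves cover 19,070/1,135 = 16.8 months — ≥ 6 required
Employment 40 ≥ 24 months
Total monthly debts = (165 + 165 + 1,135 + 900 + 830) = 3,195. Debt-to-income = 3,195/7,900 = 40.4% — meets 43% limit
Loan-to-value = 167,000/247,500 = 67.5% — pass (70% max)
All criteria satisfied.

Approved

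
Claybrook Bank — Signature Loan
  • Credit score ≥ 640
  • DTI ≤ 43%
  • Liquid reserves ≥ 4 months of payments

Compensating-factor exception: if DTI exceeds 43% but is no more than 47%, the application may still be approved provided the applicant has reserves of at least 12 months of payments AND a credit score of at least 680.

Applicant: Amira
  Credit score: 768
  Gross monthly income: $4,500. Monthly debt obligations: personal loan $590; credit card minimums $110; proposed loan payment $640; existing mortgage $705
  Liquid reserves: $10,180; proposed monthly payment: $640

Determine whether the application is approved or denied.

Credit score 768 ≥ 640 (meets base)
Total debts = (590 + 110 + 640 + 705) = 2,045. DTI: 2,045 ÷ 4,500 = 45.4%, over the 43% base limit.
Reserves = 10,180/640 = 15.9 months ≥ 4
DTI 45.4% is within the 43%–47% exception band; checking compensating factors.
Override check — reserves: 15.9 mo (ok); score: 768 (ok).
Both compensating conditions met → exception applies.

Approved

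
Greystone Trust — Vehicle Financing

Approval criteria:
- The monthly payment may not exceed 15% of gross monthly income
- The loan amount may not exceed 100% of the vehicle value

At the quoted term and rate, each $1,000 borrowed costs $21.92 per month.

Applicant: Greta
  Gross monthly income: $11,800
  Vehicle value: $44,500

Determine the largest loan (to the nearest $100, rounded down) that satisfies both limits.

$44,500

Payment cap: 15% × $11,800 = $1,770/month.
At $21.92 per $1,000, that supports 1,770/21.92 × 1,000 ≈ $80,748 → $80,700.
LTV cap: 100% × $44,500 = $44,500 → $44,500.
Binding constraint: loan-to-value.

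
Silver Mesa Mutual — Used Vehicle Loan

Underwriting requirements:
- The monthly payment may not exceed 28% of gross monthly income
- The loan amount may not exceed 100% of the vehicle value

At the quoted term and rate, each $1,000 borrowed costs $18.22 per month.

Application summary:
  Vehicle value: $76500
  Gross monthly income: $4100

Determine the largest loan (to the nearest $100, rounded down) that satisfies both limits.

$63,000

Payment cap: 28% × $4,100 = $1,148/month.
At $18.22 per $1,000, that supports 1,148/18.22 × 1,000 ≈ $63,007 → $63,000.
LTV cap: 100% × $76,500 = $76,500 → $76,500.
Binding constraint: payment-to-income.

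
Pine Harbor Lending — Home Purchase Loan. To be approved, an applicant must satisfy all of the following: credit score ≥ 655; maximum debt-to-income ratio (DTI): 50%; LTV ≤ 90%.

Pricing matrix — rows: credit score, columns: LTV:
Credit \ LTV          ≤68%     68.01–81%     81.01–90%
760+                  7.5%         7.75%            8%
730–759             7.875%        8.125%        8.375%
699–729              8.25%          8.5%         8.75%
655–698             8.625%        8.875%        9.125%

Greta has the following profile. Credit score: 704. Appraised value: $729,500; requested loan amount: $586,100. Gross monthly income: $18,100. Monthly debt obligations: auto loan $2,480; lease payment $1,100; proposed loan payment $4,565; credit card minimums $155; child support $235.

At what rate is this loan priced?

Credit score 704 ≥ 655; Total monthly debts = (2,480 + 1,100 + 4,565 + 155 + 235) = 8,535. Debt-to-income = 8,535/18,100 = 47.2% — meets 50% limit
LTV = 586,100/729,500 = 80.3% ≤ 90%
Credit 704 → row 699–729; LTV 80.3% → column 68.01–81%. Grid cell → 8.5%.

8.5%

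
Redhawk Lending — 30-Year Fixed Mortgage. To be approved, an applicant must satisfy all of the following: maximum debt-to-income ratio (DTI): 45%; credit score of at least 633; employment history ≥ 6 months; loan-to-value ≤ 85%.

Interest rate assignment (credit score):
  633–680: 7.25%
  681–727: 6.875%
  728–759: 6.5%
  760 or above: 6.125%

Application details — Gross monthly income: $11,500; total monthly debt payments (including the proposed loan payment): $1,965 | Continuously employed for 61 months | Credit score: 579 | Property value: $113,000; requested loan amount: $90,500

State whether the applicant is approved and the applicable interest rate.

Credit score 579 < 633 (below minimum)
LTV: 90,500 ÷ 113,000 = 80.1%, within 85% cap
DTI: 1,965 ÷ 11,500 = 17.1%, within the 45% cap
Employment 61 ≥ 6 months
Not all requirements met → denied.

Denied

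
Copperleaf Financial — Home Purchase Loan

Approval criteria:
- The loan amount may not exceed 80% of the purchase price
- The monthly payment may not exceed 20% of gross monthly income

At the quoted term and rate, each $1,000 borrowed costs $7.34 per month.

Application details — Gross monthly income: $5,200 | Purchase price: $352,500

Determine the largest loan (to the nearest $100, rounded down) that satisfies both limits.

Payment cap: 20% × $5,200 = $1,040/month.
At $7.34 per $1,000, that supports 1,040/7.34 × 1,000 ≈ $141,689 → $141,600.
LTV cap: 80% × $352,500 = $282,000 → $282,000.
Binding constraint: payment-to-income.

$141,600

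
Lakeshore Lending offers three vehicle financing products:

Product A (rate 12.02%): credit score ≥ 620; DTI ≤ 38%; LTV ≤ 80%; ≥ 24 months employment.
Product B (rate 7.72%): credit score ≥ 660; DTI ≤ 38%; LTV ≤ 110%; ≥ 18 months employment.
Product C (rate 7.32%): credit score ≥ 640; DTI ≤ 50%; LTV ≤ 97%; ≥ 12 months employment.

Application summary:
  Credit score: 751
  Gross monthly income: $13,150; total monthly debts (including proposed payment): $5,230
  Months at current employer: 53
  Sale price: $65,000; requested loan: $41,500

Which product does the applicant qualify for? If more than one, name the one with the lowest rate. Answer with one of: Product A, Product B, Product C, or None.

DTI = 5,230/13,150 = 39.8%.
LTV = 41,500/65,000 = 63.8%.
Product A: score 751 ≥ 620; DTI 39.8% > 38%; LTV 63.8% ≤ 80%; employment 53 ≥ 24 mo → does not qualify.
Product B: score 751 ≥ 660; DTI 39.8% > 38%; LTV 63.8% ≤ 110%; employment 53 ≥ 18 mo → does not qualify.
Product C: score 751 ≥ 640; DTI 39.8% ≤ 50%; LTV 63.8% ≤ 97%; employment 53 ≥ 12 mo → qualifies.

Product C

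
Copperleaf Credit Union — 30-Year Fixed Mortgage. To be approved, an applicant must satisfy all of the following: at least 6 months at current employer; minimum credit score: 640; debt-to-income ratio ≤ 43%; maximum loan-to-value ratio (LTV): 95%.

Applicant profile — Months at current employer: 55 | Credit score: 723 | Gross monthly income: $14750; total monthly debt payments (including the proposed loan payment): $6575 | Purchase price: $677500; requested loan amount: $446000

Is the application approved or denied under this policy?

Denied

Employment 55 ≥ 6 months
Credit score 723 ≥ 640 (meets)
Debt-to-income = 6,575/14,750 = 44.6% — over 43% limit
LTV = 446,000/677,500 = 65.8% ≤ 95%
Fails on DTI.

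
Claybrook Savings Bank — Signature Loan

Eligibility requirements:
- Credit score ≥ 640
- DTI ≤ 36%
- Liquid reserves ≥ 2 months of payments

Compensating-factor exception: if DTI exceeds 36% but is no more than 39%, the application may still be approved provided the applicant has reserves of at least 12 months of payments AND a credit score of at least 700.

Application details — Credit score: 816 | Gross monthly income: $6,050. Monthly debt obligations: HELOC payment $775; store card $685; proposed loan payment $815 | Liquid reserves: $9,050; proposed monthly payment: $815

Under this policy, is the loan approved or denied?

Credit score 816 ≥ 640 (meets base)
Total debts = (775 + 685 + 815) = 2,275. DTI: 2,275 ÷ 6,050 = 37.6%, over the 36% base limit.
Reserves = 9,050/815 = 11.1 months ≥ 2
DTI 37.6% is within the 36%–39% exception band; checking compensating factors.
Override check — reserves: 11.1 mo (short of 12); score: 816 (ok).
Override conditions not both satisfied; exception does not apply.

Denied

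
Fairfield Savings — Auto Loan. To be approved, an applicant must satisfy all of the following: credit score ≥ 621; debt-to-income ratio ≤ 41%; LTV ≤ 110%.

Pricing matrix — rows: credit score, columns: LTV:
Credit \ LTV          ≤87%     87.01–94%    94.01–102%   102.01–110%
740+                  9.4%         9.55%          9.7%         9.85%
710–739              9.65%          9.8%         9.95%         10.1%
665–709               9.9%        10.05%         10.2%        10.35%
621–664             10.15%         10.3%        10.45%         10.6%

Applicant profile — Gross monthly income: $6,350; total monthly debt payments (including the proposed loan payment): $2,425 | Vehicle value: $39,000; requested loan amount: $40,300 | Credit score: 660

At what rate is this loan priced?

Credit score 660 ≥ 621; DTI: 2,425 ÷ 6,350 = 38.2%, within the 41% cap
Loan-to-value = 40,300/39,000 = 103.3% — pass (110% max)
Credit 660 → row 621–664; LTV 103.3% → column 102.01–110%. Grid cell → 10.6%.

10.6%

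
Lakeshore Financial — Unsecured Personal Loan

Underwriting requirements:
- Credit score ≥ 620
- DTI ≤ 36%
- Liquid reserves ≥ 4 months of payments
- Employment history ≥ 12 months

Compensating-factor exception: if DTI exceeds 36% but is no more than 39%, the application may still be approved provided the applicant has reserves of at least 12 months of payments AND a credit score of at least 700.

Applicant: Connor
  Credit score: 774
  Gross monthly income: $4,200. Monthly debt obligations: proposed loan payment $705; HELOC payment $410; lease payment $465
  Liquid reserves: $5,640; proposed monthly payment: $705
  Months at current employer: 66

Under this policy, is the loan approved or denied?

Denied

Credit score 774 ≥ 620 (meets base)
Total debts = (705 + 410 + 465) = 1,580. DTI = 1,580/4,200 = 37.6% > 36% — standard DTI limit exceeded.
Reserves: 5,640 ÷ 705 = 8.0 months (meets 4-month minimum)
Employment 66 ≥ 12 months
37.6% falls in the override range (36%–39%), so the compensating-factor test applies.
Reserves 8.0 < 12 months; credit score 774 ≥ 700.
Override conditions not both satisfied; exception does not apply.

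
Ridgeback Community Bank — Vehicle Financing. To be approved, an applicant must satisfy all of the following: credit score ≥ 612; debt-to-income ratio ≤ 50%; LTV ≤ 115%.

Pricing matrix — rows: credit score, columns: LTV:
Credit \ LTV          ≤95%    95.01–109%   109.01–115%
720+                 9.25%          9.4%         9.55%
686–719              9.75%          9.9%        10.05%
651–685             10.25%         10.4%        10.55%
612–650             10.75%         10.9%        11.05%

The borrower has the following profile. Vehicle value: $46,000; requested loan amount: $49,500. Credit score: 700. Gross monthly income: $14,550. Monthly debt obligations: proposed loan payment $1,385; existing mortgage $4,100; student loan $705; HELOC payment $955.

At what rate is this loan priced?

9.9%

Credit score 700 ≥ 612; Total monthly debts = (1,385 + 4,100 + 705 + 955) = 7,145. Debt-to-income = 7,145/14,550 = 49.1% — meets 50% limit
LTV = 49,500/46,000 = 107.6% ≤ 115%
Credit 700 → row 686–719; LTV 107.6% → column 95.01–109%. Grid cell → 9.9%.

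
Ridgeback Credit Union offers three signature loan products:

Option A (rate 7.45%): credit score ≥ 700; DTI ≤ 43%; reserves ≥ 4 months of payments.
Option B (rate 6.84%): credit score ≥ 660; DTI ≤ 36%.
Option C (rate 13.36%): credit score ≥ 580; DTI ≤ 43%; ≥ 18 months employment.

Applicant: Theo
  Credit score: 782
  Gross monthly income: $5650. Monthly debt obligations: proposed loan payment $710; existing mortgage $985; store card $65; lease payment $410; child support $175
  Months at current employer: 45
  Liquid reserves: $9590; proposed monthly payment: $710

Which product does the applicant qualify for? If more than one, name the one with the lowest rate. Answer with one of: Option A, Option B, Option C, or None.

Total debts = (710 + 985 + 65 + 410 + 175) = 2,345; DTI = 2,345/5,650 = 41.5%.
Reserves = 9,590/710 = 13.5 months.
Option A: score 782 ≥ 700; DTI 41.5% ≤ 43%; reserves 13.5 ≥ 4 mo → qualifies.
Option B: score 782 ≥ 660; DTI 41.5% > 36% → does not qualify.
Option C: score 782 ≥ 580; DTI 41.5% ≤ 43%; employment 45 ≥ 18 mo → qualifies.
Qualifying: Option A, Option C. Lowest rate is 7.45% → Option A.

Option A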